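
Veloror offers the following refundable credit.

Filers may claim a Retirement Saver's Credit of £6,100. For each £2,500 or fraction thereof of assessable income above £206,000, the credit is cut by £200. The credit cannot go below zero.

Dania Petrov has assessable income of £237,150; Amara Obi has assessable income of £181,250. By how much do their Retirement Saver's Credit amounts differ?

Dania (£237,150): Retirement Saver's Credit: income exceeds £206,000 by £31,150, which is 13 full-or-partial £2,500 increments; reduction = 13 × £200 = £2,600, leaving £3,500.
Amara (£181,250): Retirement Saver's Credit: £181,250 is at or below the £206,000 threshold, so the full £6,100 applies.
Difference: |£3,500 − £6,100| = £2,600.

£2,600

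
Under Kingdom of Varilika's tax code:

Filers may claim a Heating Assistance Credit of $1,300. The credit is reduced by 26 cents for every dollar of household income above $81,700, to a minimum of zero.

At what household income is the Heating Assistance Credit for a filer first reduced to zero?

The credit falls by 26% of each dollar above $81,700, so it reaches zero when the excess is $1,300 / 26% = $5,000: income = $81,700 + $5,000 = $86,700.

$86,700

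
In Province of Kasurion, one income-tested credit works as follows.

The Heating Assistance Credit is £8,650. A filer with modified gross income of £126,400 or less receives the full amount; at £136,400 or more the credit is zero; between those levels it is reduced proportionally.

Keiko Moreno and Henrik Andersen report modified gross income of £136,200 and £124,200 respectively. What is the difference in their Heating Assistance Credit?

Keiko (£136,200): Heating Assistance Credit: £136,200 is £9,800 into a £10,000 phase-out range, leaving 200/10,000 of the credit: £8,650 × 200/10,000 = £173.
Henrik (£124,200): Heating Assistance Credit: £124,200 is at or below the £126,400 threshold, so the full £8,650 applies.
Difference: |£173 − £8,650| = £8,477.

£8,477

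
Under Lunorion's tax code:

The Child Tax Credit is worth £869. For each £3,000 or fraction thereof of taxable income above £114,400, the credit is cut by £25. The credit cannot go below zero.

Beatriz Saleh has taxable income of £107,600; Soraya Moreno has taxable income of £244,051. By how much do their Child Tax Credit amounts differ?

£869

Beatriz (£107,600): Child Tax Credit: £107,600 is at or below the £114,400 threshold, so the full £869 applies.
Soraya (£244,051): Child Tax Credit: income exceeds £114,400 by £129,651 → 44 increments × £25 = £1,100 ≥ base, so the credit is £0.
Difference: |£869 − £0| = £869.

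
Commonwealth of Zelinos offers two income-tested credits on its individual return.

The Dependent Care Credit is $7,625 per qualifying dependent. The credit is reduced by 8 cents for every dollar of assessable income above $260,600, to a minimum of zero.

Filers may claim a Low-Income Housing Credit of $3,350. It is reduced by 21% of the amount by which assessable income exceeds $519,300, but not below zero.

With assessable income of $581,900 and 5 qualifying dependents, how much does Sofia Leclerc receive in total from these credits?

Dependent Care Credit: base = 5 × $7,625 = $38,125. 8% of the $321,300 excess over $260,600 is $25,704; credit = $38,125 − $25,704 = $12,421.
Low-Income Housing Credit: 21% of the $62,600 excess over $519,300 is $13,146 ≥ base, so the credit is $0.
Total: $12,421 + $0 = $12,421.

$12,421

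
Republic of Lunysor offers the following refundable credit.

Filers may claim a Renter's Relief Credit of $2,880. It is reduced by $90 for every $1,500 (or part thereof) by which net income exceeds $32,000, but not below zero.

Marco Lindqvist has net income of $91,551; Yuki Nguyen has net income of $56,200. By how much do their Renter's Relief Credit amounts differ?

Marco ($91,551): Renter's Relief Credit: income exceeds $32,000 by $59,551 → 40 increments × $90 = $3,600 ≥ base, so the credit is $0.
Yuki ($56,200): Renter's Relief Credit: income exceeds $32,000 by $24,200, which is 17 full-or-partial $1,500 increments; reduction = 17 × $90 = $1,530, leaving $1,350.
Difference: |$0 − $1,350| = $1,350.

$1,350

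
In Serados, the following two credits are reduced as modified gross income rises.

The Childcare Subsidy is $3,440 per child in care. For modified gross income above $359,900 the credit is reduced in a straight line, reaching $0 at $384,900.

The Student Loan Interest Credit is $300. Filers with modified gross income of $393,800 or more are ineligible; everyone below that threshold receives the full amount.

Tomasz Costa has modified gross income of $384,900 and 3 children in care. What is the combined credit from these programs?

$300

Childcare Subsidy: base = 3 × $3,440 = $10,320. $384,900 is at or above $384,900, so the credit is $0.
Student Loan Interest Credit: $384,900 is below the $393,800 cutoff, so the full $300 applies.
Total: $0 + $300 = $300.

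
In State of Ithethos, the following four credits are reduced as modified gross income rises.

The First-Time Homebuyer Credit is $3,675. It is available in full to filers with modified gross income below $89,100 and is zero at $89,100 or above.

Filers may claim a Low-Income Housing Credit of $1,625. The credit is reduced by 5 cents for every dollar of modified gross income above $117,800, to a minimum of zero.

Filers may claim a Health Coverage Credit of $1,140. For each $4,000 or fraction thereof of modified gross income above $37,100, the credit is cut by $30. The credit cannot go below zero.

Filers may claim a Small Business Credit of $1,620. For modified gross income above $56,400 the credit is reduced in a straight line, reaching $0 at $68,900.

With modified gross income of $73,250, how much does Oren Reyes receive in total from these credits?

First-Time Homebuyer Credit: $73,250 is below the $89,100 cutoff, so the full $3,675 applies.
Low-Income Housing Credit: $73,250 is at or below the $117,800 threshold, so the full $1,625 applies.
Health Coverage Credit: income exceeds $37,100 by $36,150, which is 10 full-or-partial $4,000 increments; reduction = 10 × $30 = $300, leaving $840.
Small Business Credit: $73,250 is at or above $68,900, so the credit is $0.
Total: $3,675 + $1,625 + $840 + $0 = $6,140.

$6,140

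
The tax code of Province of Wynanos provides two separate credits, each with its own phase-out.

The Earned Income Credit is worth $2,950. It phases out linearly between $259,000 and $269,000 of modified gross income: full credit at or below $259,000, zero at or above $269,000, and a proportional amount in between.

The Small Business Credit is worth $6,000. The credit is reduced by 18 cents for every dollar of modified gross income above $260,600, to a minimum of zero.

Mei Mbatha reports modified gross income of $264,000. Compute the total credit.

Earned Income Credit: $264,000 is $5,000 into a $10,000 phase-out range, leaving 5,000/10,000 of the credit: $2,950 × 5,000/10,000 = $1,475.
Small Business Credit: 18% of the $3,400 excess over $260,600 is $612; credit = $6,000 − $612 = $5,388.
Total: $1,475 + $5,388 = $6,863.

$6,863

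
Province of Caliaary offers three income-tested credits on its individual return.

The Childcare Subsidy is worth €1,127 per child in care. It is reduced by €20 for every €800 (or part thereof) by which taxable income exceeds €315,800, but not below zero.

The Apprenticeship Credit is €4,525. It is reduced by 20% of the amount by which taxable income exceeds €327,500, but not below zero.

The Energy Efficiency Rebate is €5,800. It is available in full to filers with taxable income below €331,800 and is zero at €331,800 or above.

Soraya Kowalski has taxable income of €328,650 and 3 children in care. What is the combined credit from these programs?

Childcare Subsidy: base = 3 × €1,127 = €3,381. income exceeds €315,800 by €12,850, which is 17 full-or-partial €800 increments; reduction = 17 × €20 = €340, leaving €3,041.
Apprenticeship Credit: 20% of the €1,150 excess over €327,500 is €230; credit = €4,525 − €230 = €4,295.
Energy Efficiency Rebate: €328,650 is below the €331,800 cutoff, so the full €5,800 applies.
Total: €3,041 + €4,295 + €5,800 = €13,136.

€13,136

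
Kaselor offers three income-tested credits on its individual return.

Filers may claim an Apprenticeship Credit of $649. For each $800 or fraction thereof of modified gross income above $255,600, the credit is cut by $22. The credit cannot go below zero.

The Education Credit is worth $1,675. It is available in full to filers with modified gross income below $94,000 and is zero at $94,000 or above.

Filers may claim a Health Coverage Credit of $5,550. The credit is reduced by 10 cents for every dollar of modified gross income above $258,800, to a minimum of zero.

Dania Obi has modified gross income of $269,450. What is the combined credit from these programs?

Apprenticeship Credit: income exceeds $255,600 by $13,850, which is 18 full-or-partial $800 increments; reduction = 18 × $22 = $396, leaving $253.
Education Credit: $269,450 meets or exceeds the $94,000 cutoff, so the credit is $0.
Health Coverage Credit: 10% of the $10,650 excess over $258,800 is $1,065; credit = $5,550 − $1,065 = $4,485.
Total: $253 + $0 + $4,485 = $4,738.

$4,738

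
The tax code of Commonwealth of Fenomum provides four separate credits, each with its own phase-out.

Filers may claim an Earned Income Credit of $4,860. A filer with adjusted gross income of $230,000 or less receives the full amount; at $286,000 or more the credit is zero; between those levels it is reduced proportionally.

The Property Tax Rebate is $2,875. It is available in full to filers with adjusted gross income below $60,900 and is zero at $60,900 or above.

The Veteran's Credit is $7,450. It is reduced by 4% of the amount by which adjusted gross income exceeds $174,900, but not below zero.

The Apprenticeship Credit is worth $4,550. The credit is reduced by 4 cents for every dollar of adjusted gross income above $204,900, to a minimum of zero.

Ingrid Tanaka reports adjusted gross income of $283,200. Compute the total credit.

Earned Income Credit: $283,200 is $53,200 into a $56,000 phase-out range, leaving 2,800/56,000 of the credit: $4,860 × 2,800/56,000 = $243.
Property Tax Rebate: $283,200 meets or exceeds the $60,900 cutoff, so the credit is $0.
Veteran's Credit: 4% of the $108,300 excess over $174,900 is $4,332; credit = $7,450 − $4,332 = $3,118.
Apprenticeship Credit: 4% of the $78,300 excess over $204,900 is $3,132; credit = $4,550 − $3,132 = $1,418.
Total: $243 + $0 + $3,118 + $1,418 = $4,779.

$4,779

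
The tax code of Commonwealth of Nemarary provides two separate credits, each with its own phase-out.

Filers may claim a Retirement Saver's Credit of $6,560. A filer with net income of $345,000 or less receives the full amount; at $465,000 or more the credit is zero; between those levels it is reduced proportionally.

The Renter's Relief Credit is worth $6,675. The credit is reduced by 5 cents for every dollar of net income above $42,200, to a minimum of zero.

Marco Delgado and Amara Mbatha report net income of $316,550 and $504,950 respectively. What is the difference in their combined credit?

$6,560

Marco ($316,550): Retirement Saver's Credit: $316,550 is at or below the $345,000 threshold, so the full $6,560 applies. Renter's Relief Credit: 5% of the $274,350 excess over $42,200 is $13,717.50 ≥ base, so the credit is $0. total $6,560 + $0 = $6,560
Amara ($504,950): Retirement Saver's Credit: $504,950 is at or above $465,000, so the credit is $0. Renter's Relief Credit: 5% of the $462,750 excess over $42,200 is $23,137.50 ≥ base, so the credit is $0. total $0 + $0 = $0
Difference: |$6,560 − $0| = $6,560.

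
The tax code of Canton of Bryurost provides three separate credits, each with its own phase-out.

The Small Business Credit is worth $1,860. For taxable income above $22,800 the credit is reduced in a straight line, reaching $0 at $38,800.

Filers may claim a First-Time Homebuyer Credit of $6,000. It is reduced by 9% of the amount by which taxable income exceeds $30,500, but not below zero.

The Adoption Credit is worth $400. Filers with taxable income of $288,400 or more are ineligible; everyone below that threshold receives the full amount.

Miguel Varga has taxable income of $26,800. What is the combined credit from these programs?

Small Business Credit: $26,800 is $4,000 into a $16,000 phase-out range, leaving 12,000/16,000 of the credit: $1,860 × 12,000/16,000 = $1,395.
First-Time Homebuyer Credit: $26,800 is at or below the $30,500 threshold, so the full $6,000 applies.
Adoption Credit: $26,800 is below the $288,400 cutoff, so the full $400 applies.
Total: $1,395 + $6,000 + $400 = $7,795.

$7,795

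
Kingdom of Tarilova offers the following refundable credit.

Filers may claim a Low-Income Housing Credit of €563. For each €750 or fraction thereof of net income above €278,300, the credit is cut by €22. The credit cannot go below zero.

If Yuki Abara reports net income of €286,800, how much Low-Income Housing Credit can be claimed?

€299

Low-Income Housing Credit: income exceeds €278,300 by €8,500, which is 12 full-or-partial €750 increments; reduction = 12 × €22 = €264, leaving €299.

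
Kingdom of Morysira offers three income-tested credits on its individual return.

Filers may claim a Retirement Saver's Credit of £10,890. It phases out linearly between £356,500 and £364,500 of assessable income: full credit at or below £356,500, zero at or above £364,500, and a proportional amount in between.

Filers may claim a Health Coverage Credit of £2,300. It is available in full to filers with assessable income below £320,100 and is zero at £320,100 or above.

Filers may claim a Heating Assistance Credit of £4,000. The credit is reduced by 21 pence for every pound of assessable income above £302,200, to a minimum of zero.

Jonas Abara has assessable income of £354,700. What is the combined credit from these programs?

£10,890

Retirement Saver's Credit: £354,700 is at or below the £356,500 threshold, so the full £10,890 applies.
Health Coverage Credit: £354,700 meets or exceeds the £320,100 cutoff, so the credit is £0.
Heating Assistance Credit: 21% of the £52,500 excess over £302,200 is £11,025 ≥ base, so the credit is £0.
Total: £10,890 + £0 + £0 = £10,890.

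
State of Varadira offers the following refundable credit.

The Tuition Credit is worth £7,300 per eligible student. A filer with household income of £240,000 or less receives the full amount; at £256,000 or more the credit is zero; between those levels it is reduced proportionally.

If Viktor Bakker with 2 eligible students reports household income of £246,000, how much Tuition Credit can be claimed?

£9,125

Tuition Credit: base = 2 × £7,300 = £14,600. £246,000 is £6,000 into a £16,000 phase-out range, leaving 10,000/16,000 of the credit: £14,600 × 10,000/16,000 = £9,125.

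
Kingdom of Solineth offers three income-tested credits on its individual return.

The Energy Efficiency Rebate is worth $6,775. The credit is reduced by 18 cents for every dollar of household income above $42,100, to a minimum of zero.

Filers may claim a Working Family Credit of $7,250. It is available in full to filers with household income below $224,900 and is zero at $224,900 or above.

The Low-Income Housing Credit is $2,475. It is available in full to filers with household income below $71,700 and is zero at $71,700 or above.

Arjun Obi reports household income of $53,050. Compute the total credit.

$14,529

Energy Efficiency Rebate: 18% of the $10,950 excess over $42,100 is $1,971; credit = $6,775 − $1,971 = $4,804.
Working Family Credit: $53,050 is below the $224,900 cutoff, so the full $7,250 applies.
Low-Income Housing Credit: $53,050 is below the $71,700 cutoff, so the full $2,475 applies.
Total: $4,804 + $7,250 + $2,475 = $14,529.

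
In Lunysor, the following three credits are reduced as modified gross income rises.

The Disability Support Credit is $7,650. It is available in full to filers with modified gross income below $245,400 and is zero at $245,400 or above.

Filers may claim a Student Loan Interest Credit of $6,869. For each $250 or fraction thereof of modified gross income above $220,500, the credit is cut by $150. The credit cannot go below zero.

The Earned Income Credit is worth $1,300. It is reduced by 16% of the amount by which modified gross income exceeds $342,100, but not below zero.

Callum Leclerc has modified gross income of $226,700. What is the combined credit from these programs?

Disability Support Credit: $226,700 is below the $245,400 cutoff, so the full $7,650 applies.
Student Loan Interest Credit: income exceeds $220,500 by $6,200, which is 25 full-or-partial $250 increments; reduction = 25 × $150 = $3,750, leaving $3,119.
Earned Income Credit: $226,700 is at or below the $342,100 threshold, so the full $1,300 applies.
Total: $7,650 + $3,119 + $1,300 = $12,069.

$12,069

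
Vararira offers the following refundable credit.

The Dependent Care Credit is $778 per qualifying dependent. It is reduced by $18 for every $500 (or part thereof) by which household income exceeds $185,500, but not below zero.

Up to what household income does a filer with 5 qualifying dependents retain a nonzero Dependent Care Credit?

$293,500

Full credit = 5 × $778 = $3,890.
After 216 increments the reduction is 216 × $18 = $3,888, leaving $2; one more increment wipes it out. Increment 216 ends at excess 216 × $500 = $108,000, so the highest qualifying income is $185,500 + $108,000 = $293,500.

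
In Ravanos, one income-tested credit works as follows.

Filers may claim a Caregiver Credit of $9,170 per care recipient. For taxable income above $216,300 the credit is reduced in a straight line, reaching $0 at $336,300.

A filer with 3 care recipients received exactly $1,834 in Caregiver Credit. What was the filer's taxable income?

$328,300

Full credit = 3 × $9,170 = $27,510.
$1,834 is 1,834/27,510 of the full $27,510, so 25,676/27,510 of the $120,000 range has been used: income = $216,300 + $120,000 × 25,676/27,510 = $328,300.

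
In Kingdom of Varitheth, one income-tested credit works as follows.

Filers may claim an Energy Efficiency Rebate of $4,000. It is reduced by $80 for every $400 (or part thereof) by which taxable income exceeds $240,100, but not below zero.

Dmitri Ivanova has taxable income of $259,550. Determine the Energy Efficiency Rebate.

Energy Efficiency Rebate: income exceeds $240,100 by $19,450, which is 49 full-or-partial $400 increments; reduction = 49 × $80 = $3,920, leaving $80.

$80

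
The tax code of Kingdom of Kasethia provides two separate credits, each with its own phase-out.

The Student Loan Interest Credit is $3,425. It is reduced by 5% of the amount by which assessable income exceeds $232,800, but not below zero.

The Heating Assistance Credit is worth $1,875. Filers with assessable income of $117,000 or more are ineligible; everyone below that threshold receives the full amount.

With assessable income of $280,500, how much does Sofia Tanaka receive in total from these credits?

Student Loan Interest Credit: 5% of the $47,700 excess over $232,800 is $2,385; credit = $3,425 − $2,385 = $1,040.
Heating Assistance Credit: $280,500 meets or exceeds the $117,000 cutoff, so the credit is $0.
Total: $1,040 + $0 = $1,040.

$1,040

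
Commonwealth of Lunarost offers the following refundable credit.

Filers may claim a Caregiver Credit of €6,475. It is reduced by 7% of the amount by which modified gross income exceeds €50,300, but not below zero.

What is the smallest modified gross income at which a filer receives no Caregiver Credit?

€142,800

The credit falls by 7% of each euro above €50,300, so it reaches zero when the excess is €6,475 / 7% = €92,500: income = €50,300 + €92,500 = €142,800.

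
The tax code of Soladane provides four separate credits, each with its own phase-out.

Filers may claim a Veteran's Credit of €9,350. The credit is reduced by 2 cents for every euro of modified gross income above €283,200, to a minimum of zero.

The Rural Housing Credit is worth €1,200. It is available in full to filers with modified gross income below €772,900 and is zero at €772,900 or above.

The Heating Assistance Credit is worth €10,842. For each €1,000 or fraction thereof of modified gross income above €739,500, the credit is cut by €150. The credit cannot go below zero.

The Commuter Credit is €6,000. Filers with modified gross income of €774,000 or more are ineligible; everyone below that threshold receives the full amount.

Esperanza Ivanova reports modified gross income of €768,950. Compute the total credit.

€13,542

Veteran's Credit: 2% of the €485,750 excess over €283,200 is €9,715 ≥ base, so the credit is €0.
Rural Housing Credit: €768,950 is below the €772,900 cutoff, so the full €1,200 applies.
Heating Assistance Credit: income exceeds €739,500 by €29,450, which is 30 full-or-partial €1,000 increments; reduction = 30 × €150 = €4,500, leaving €6,342.
Commuter Credit: €768,950 is below the €774,000 cutoff, so the full €6,000 applies.
Total: €0 + €1,200 + €6,342 + €6,000 = €13,542.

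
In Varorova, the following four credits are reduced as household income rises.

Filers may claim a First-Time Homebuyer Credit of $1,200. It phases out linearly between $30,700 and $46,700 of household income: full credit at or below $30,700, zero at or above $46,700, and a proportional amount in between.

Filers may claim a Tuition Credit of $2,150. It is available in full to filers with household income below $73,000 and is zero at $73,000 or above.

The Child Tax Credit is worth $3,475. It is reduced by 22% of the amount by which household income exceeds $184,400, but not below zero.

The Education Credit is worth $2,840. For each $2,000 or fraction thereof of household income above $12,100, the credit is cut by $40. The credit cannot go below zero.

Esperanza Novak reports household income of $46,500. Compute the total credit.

$7,760

First-Time Homebuyer Credit: $46,500 is $15,800 into a $16,000 phase-out range, leaving 200/16,000 of the credit: $1,200 × 200/16,000 = $15.
Tuition Credit: $46,500 is below the $73,000 cutoff, so the full $2,150 applies.
Child Tax Credit: $46,500 is at or below the $184,400 threshold, so the full $3,475 applies.
Education Credit: income exceeds $12,100 by $34,400, which is 18 full-or-partial $2,000 increments; reduction = 18 × $40 = $720, leaving $2,120.
Total: $15 + $2,150 + $3,475 + $2,120 = $7,760.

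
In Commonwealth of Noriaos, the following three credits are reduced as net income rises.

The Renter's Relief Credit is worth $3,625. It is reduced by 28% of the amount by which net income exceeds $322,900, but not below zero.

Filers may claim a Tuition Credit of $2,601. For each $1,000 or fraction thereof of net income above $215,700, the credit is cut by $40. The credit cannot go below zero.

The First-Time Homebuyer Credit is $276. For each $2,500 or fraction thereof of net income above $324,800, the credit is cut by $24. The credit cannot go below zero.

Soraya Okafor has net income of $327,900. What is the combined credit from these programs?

$2,453

Renter's Relief Credit: 28% of the $5,000 excess over $322,900 is $1,400; credit = $3,625 − $1,400 = $2,225.
Tuition Credit: income exceeds $215,700 by $112,200 → 113 increments × $40 = $4,520 ≥ base, so the credit is $0.
First-Time Homebuyer Credit: income exceeds $324,800 by $3,100, which is 2 full-or-partial $2,500 increments; reduction = 2 × $24 = $48, leaving $228.
Total: $2,225 + $0 + $228 = $2,453.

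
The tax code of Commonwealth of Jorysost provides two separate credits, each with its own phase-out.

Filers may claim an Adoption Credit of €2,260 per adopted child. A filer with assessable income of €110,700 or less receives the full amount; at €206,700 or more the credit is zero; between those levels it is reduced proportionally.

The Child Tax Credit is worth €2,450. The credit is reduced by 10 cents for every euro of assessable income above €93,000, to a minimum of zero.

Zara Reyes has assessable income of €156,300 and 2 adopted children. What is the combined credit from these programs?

€2,373

Adoption Credit: base = 2 × €2,260 = €4,520. €156,300 is €45,600 into a €96,000 phase-out range, leaving 50,400/96,000 of the credit: €4,520 × 50,400/96,000 = €2,373.
Child Tax Credit: 10% of the €63,300 excess over €93,000 is €6,330 ≥ base, so the credit is €0.
Total: €2,373 + €0 = €2,373.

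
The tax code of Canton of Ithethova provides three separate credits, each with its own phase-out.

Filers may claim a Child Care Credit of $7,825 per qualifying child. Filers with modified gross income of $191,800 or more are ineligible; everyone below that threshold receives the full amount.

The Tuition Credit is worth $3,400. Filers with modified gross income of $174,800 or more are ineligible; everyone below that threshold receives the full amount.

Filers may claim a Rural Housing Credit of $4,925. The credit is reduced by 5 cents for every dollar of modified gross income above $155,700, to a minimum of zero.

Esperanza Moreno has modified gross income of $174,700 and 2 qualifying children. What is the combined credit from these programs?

Child Care Credit: base = 2 × $7,825 = $15,650. $174,700 is below the $191,800 cutoff, so the full $15,650 applies.
Tuition Credit: $174,700 is below the $174,800 cutoff, so the full $3,400 applies.
Rural Housing Credit: 5% of the $19,000 excess over $155,700 is $950; credit = $4,925 − $950 = $3,975.
Total: $15,650 + $3,400 + $3,975 = $23,025.

$23,025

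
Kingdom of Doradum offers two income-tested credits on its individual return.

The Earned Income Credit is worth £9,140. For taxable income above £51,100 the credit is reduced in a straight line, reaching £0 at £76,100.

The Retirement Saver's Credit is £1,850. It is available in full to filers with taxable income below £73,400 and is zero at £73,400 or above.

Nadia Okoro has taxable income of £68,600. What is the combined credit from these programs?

£4,592

Earned Income Credit: £68,600 is £17,500 into a £25,000 phase-out range, leaving 7,500/25,000 of the credit: £9,140 × 7,500/25,000 = £2,742.
Retirement Saver's Credit: £68,600 is below the £73,400 cutoff, so the full £1,850 applies.
Total: £2,742 + £1,850 = £4,592.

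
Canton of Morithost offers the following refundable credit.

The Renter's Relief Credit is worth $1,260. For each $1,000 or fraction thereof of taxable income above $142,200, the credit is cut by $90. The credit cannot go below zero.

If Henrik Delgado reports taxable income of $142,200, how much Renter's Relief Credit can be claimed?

Renter's Relief Credit: $142,200 is at or below the $142,200 threshold, so the full $1,260 applies.

$1,260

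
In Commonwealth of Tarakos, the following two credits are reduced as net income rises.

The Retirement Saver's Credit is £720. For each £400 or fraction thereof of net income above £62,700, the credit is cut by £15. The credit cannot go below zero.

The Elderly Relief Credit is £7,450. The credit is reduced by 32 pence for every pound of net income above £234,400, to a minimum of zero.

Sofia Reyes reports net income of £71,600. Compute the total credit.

£7,825

Retirement Saver's Credit: income exceeds £62,700 by £8,900, which is 23 full-or-partial £400 increments; reduction = 23 × £15 = £345, leaving £375.
Elderly Relief Credit: £71,600 is at or below the £234,400 threshold, so the full £7,450 applies.
Total: £375 + £7,450 = £7,825.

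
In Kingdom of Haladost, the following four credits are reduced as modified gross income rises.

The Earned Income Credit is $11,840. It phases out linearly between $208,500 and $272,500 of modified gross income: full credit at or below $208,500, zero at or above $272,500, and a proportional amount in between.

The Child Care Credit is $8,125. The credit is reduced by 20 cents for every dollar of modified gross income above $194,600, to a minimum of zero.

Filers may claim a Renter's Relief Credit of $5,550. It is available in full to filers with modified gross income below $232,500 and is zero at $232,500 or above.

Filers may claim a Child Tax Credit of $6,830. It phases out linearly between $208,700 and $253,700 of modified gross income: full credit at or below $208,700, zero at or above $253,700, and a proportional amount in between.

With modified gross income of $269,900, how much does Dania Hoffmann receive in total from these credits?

Earned Income Credit: $269,900 is $61,400 into a $64,000 phase-out range, leaving 2,600/64,000 of the credit: $11,840 × 2,600/64,000 = $481.
Child Care Credit: 20% of the $75,300 excess over $194,600 is $15,060 ≥ base, so the credit is $0.
Renter's Relief Credit: $269,900 meets or exceeds the $232,500 cutoff, so the credit is $0.
Child Tax Credit: $269,900 is at or above $253,700, so the credit is $0.
Total: $481 + $0 + $0 + $0 = $481.

$481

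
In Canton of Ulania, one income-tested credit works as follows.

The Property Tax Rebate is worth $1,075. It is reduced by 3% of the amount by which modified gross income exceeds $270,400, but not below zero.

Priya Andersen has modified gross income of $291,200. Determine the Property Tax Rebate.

$451

Property Tax Rebate: 3% of the $20,800 excess over $270,400 is $624; credit = $1,075 − $624 = $451.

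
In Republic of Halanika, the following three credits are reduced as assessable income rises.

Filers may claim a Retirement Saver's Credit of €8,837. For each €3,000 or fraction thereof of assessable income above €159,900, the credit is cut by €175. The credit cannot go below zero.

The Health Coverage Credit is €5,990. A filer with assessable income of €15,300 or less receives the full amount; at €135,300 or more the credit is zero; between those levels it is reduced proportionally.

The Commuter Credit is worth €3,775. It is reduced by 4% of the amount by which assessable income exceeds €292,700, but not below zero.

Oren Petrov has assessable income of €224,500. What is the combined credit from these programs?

€8,762

Retirement Saver's Credit: income exceeds €159,900 by €64,600, which is 22 full-or-partial €3,000 increments; reduction = 22 × €175 = €3,850, leaving €4,987.
Health Coverage Credit: €224,500 is at or above €135,300, so the credit is €0.
Commuter Credit: €224,500 is at or below the €292,700 threshold, so the full €3,775 applies.
Total: €4,987 + €0 + €3,775 = €8,762.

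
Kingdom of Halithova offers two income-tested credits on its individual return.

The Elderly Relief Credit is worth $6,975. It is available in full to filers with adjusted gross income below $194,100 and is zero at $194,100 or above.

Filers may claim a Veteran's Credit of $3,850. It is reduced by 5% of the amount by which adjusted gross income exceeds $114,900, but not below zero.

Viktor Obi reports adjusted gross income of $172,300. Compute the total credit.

Elderly Relief Credit: $172,300 is below the $194,100 cutoff, so the full $6,975 applies.
Veteran's Credit: 5% of the $57,400 excess over $114,900 is $2,870; credit = $3,850 − $2,870 = $980.
Total: $6,975 + $980 = $7,955.

$7,955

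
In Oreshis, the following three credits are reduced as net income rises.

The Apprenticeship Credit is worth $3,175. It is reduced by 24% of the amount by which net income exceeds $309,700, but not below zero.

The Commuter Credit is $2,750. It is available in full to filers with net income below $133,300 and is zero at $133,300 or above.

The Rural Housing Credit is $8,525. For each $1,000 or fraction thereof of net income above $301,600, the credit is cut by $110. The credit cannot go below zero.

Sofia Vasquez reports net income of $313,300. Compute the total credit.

Apprenticeship Credit: 24% of the $3,600 excess over $309,700 is $864; credit = $3,175 − $864 = $2,311.
Commuter Credit: $313,300 meets or exceeds the $133,300 cutoff, so the credit is $0.
Rural Housing Credit: income exceeds $301,600 by $11,700, which is 12 full-or-partial $1,000 increments; reduction = 12 × $110 = $1,320, leaving $7,205.
Total: $2,311 + $0 + $7,205 = $9,516.

$9,516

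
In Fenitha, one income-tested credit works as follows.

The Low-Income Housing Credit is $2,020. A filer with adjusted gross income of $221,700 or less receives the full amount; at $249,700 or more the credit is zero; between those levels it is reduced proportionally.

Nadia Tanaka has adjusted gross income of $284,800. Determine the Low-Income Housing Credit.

$0

Low-Income Housing Credit: $284,800 is at or above $249,700, so the credit is $0.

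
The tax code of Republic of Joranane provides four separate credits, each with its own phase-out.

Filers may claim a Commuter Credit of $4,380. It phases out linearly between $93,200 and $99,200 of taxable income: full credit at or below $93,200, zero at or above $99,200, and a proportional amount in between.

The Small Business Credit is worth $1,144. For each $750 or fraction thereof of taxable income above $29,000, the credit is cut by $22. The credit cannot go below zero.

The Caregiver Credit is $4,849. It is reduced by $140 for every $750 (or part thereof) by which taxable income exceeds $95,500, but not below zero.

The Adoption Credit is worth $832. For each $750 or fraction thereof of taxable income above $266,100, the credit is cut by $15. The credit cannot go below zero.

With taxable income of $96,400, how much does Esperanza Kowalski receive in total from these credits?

$7,445

Commuter Credit: $96,400 is $3,200 into a $6,000 phase-out range, leaving 2,800/6,000 of the credit: $4,380 × 2,800/6,000 = $2,044.
Small Business Credit: income exceeds $29,000 by $67,400 → 90 increments × $22 = $1,980 ≥ base, so the credit is $0.
Caregiver Credit: income exceeds $95,500 by $900, which is 2 full-or-partial $750 increments; reduction = 2 × $140 = $280, leaving $4,569.
Adoption Credit: $96,400 is at or below the $266,100 threshold, so the full $832 applies.
Total: $2,044 + $0 + $4,569 + $832 = $7,445.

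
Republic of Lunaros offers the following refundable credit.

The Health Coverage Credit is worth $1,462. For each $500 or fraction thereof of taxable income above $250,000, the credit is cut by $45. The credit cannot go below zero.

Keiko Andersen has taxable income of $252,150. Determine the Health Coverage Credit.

$1,237

Health Coverage Credit: income exceeds $250,000 by $2,150, which is 5 full-or-partial $500 increments; reduction = 5 × $45 = $225, leaving $1,237.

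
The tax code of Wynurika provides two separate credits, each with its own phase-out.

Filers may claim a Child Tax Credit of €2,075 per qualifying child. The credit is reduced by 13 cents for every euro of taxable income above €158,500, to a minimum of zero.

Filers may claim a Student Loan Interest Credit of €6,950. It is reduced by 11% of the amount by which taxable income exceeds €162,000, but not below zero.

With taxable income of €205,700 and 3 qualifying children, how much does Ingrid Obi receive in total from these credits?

€2,232

Child Tax Credit: base = 3 × €2,075 = €6,225. 13% of the €47,200 excess over €158,500 is €6,136; credit = €6,225 − €6,136 = €89.
Student Loan Interest Credit: 11% of the €43,700 excess over €162,000 is €4,807; credit = €6,950 − €4,807 = €2,143.
Total: €89 + €2,143 = €2,232.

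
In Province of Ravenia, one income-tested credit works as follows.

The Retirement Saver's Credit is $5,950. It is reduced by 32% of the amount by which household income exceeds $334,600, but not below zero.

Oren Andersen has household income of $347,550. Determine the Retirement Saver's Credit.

$1,806

Retirement Saver's Credit: 32% of the $12,950 excess over $334,600 is $4,144; credit = $5,950 − $4,144 = $1,806.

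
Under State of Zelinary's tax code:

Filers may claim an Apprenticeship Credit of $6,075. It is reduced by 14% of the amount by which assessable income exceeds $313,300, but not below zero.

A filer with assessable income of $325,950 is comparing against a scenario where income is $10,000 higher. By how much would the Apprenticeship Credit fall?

At $325,950 — 14% of the $12,650 excess over $313,300 is $1,771; credit = $6,075 − $1,771 = $4,304.
At $335,950 — 14% of the $22,650 excess over $313,300 is $3,171; credit = $6,075 − $3,171 = $2,904.
Lost: $4,304 − $2,904 = $1,400.

$1,400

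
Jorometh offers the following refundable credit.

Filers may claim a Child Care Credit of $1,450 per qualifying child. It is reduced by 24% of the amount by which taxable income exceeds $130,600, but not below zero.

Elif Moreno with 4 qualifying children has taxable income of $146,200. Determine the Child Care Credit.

$2,056

Child Care Credit: base = 4 × $1,450 = $5,800. 24% of the $15,600 excess over $130,600 is $3,744; credit = $5,800 − $3,744 = $2,056.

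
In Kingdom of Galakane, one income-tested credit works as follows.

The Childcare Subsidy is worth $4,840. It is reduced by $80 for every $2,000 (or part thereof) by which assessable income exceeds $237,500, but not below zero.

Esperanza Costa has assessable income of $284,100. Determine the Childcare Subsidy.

Childcare Subsidy: income exceeds $237,500 by $46,600, which is 24 full-or-partial $2,000 increments; reduction = 24 × $80 = $1,920, leaving $2,920.

$2,920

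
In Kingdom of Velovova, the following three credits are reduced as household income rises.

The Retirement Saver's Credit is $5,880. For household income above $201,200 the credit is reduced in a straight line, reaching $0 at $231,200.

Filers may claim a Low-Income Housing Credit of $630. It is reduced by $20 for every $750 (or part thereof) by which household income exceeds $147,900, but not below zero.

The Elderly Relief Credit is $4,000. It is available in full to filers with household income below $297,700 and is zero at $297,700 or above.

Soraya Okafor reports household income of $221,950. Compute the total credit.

$5,813

Retirement Saver's Credit: $221,950 is $20,750 into a $30,000 phase-out range, leaving 9,250/30,000 of the credit: $5,880 × 9,250/30,000 = $1,813.
Low-Income Housing Credit: income exceeds $147,900 by $74,050 → 99 increments × $20 = $1,980 ≥ base, so the credit is $0.
Elderly Relief Credit: $221,950 is below the $297,700 cutoff, so the full $4,000 applies.
Total: $1,813 + $0 + $4,000 = $5,813.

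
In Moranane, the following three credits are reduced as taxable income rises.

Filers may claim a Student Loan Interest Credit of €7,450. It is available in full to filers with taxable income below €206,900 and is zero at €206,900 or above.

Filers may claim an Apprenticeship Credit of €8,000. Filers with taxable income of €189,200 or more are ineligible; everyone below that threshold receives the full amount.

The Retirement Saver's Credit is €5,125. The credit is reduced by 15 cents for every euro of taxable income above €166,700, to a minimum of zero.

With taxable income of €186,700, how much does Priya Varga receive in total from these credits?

€17,575

Student Loan Interest Credit: €186,700 is below the €206,900 cutoff, so the full €7,450 applies.
Apprenticeship Credit: €186,700 is below the €189,200 cutoff, so the full €8,000 applies.
Retirement Saver's Credit: 15% of the €20,000 excess over €166,700 is €3,000; credit = €5,125 − €3,000 = €2,125.
Total: €7,450 + €8,000 + €2,125 = €17,575.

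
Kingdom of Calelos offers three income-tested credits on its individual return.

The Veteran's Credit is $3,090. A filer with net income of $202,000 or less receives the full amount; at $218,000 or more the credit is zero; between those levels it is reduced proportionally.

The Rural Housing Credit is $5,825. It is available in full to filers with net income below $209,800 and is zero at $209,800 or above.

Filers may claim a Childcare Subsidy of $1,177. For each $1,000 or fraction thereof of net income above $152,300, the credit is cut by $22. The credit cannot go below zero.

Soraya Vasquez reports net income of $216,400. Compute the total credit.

Veteran's Credit: $216,400 is $14,400 into a $16,000 phase-out range, leaving 1,600/16,000 of the credit: $3,090 × 1,600/16,000 = $309.
Rural Housing Credit: $216,400 meets or exceeds the $209,800 cutoff, so the credit is $0.
Childcare Subsidy: income exceeds $152,300 by $64,100 → 65 increments × $22 = $1,430 ≥ base, so the credit is $0.
Total: $309 + $0 + $0 = $309.

$309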